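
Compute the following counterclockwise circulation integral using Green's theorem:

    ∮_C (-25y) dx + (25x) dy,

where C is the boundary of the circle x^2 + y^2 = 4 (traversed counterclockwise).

Green's theorem converts the closed line integral into a double integral over the enclosed region D:

    ∮_C P dx + Q dy = ∬_D (∂Q/∂x - ∂P/∂y) dA.

Here P = -25y, Q = 25x, so

    ∂Q/∂x = 25,    ∂P/∂y = -25,
    ∂Q/∂x - ∂P/∂y = 50.

D is the region x^2 + y^2 ≤ 4. Evaluating the double integral:

In polar coordinates (x = r cos θ, y = r sin θ, dA = r dr dθ) the integrand becomes 50, so

    ∬_D (50) dA = ∫_0^{2π} ∫_0^{2} (50) · r dr dθ.

Inner (r from 0 to 2): 100.
Outer (θ from 0 to 2π): 200π.

Therefore ∮_C P dx + Q dy = 200π.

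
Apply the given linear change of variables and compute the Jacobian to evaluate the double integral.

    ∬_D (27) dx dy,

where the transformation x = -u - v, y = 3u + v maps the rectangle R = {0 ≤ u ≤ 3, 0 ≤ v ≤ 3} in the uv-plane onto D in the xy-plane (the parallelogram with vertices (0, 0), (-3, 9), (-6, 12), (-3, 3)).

Compute the Jacobian determinant of (x, y) with respect to (u, v):

    ∂(x,y)/∂(u,v) = | -1  -1 | = (-1)(1) - (-1)(3) = 2.
                   | 3  1 |

Its absolute value is |J| = 2 (the area scaling factor).

Substituting x = -u - v, y = 3u + v into the integrand,

    27 → 27,

so the integral becomes

    ∬_R (27) · |J| du dv = ∫_0^3 ∫_0^3 (54) dv du.

Inner (v): 162.
Outer (u): 486.

Therefore ∬_D (27) dx dy = 486.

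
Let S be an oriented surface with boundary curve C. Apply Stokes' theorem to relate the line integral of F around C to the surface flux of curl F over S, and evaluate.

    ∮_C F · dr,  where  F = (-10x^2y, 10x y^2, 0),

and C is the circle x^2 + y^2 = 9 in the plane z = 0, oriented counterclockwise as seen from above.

Let S be the flat disk x^2 + y^2 ≤ 9 in the plane z = 0, with upward unit normal n̂ = ẑ. By Stokes' theorem,

    ∮_C F · dr = ∬_S (∇ × F) · n̂ dS = ∬_D (curl F)_z dA,

where D is the disk x^2 + y^2 ≤ 9.

Compute the curl of F = (-10x^2y, 10x y^2, 0):
    (∇ × F)_x = ∂F_z/∂y - ∂F_y/∂z = 0,
    (∇ × F)_y = ∂F_x/∂z - ∂F_z/∂x = 0,
    (∇ × F)_z = ∂F_y/∂x - ∂F_x/∂y = 10x^2 + 10y^2.

On z = 0, (curl F)_z = 10x^2 + 10y^2.

Convert to polar (x = r cos θ, y = r sin θ, dA = r dr dθ); the integrand becomes 10r^2, so

    ∬_D (curl F)_z dA = ∫_0^{2π} ∫_0^{3} (10r^2) · r dr dθ.

Inner (r from 0 to 3): 405/2.
Outer (θ from 0 to 2π): 405π.

Therefore ∮_C F · dr = 405π.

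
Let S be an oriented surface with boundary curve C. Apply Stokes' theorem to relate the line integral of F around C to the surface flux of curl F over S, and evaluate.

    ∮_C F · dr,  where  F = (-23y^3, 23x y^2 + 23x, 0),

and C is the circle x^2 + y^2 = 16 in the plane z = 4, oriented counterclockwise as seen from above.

Let S be the flat disk x^2 + y^2 ≤ 16 in the plane z = 4, with upward unit normal n̂ = ẑ. By Stokes' theorem,

    ∮_C F · dr = ∬_S (∇ × F) · n̂ dS = ∬_D (curl F)_z dA,

where D is the disk x^2 + y^2 ≤ 16.

Compute the curl of F = (-23y^3, 23x y^2 + 23x, 0):
    (∇ × F)_x = ∂F_z/∂y - ∂F_y/∂z = 0,
    (∇ × F)_y = ∂F_x/∂z - ∂F_z/∂x = 0,
    (∇ × F)_z = ∂F_y/∂x - ∂F_x/∂y = 92y^2 + 23.

On z = 4, (curl F)_z = 92y^2 + 23.

Convert to polar (x = r cos θ, y = r sin θ, dA = r dr dθ); the integrand becomes 92r^2sin(θ)^2 + 23, so

    ∬_D (curl F)_z dA = ∫_0^{2π} ∫_0^{4} (92r^2sin(θ)^2 + 23) · r dr dθ.

Inner (r from 0 to 4): 5888sin(θ)^2 + 184.
Outer (θ from 0 to 2π): 6256π.

Therefore ∮_C F · dr = 6256π.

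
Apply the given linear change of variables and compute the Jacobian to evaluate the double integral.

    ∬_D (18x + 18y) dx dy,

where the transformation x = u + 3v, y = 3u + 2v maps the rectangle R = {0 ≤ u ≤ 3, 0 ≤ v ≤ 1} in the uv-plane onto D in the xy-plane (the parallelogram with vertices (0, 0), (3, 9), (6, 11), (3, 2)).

Compute the Jacobian determinant of (x, y) with respect to (u, v):

    ∂(x,y)/∂(u,v) = | 1  3 | = (1)(2) - (3)(3) = -7.
                   | 3  2 |

Its absolute value is |J| = 7 (the area scaling factor).

Substituting x = u + 3v, y = 3u + 2v into the integrand,

    18x + 18y → 72u + 90v,

so the integral becomes

    ∬_R (72u + 90v) · |J| du dv = ∫_0^3 ∫_0^1 (504u + 630v) dv du.

Inner (v): 504u + 315.
Outer (u): 3213.

Therefore ∬_D (18x + 18y) dx dy = 3213.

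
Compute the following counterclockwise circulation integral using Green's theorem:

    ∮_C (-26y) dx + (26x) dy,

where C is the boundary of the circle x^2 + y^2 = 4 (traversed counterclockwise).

Green's theorem converts the closed line integral into a double integral over the enclosed region D:

    ∮_C P dx + Q dy = ∬_D (∂Q/∂x - ∂P/∂y) dA.

Here P = -26y, Q = 26x, so

    ∂Q/∂x = 26,    ∂P/∂y = -26,
    ∂Q/∂x - ∂P/∂y = 52.

D is the region x^2 + y^2 ≤ 4. Evaluating the double integral:

In polar coordinates (x = r cos θ, y = r sin θ, dA = r dr dθ) the integrand becomes 52, so

    ∬_D (52) dA = ∫_0^{2π} ∫_0^{2} (52) · r dr dθ.

Inner (r from 0 to 2): 104.
Outer (θ from 0 to 2π): 208π.

Therefore ∮_C P dx + Q dy = 208π.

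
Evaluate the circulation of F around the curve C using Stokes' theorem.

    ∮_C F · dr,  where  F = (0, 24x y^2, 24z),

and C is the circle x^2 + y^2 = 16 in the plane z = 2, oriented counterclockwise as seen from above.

Let S be the flat disk x^2 + y^2 ≤ 16 in the plane z = 2, with upward unit normal n̂ = ẑ. By Stokes' theorem,

    ∮_C F · dr = ∬_S (∇ × F) · n̂ dS = ∬_D (curl F)_z dA,

where D is the disk x^2 + y^2 ≤ 16.

Compute the curl of F = (0, 24x y^2, 24z):
    (∇ × F)_x = ∂F_z/∂y - ∂F_y/∂z = 0,
    (∇ × F)_y = ∂F_x/∂z - ∂F_z/∂x = 0,
    (∇ × F)_z = ∂F_y/∂x - ∂F_x/∂y = 24y^2.

On z = 2, (curl F)_z = 24y^2.

Convert to polar (x = r cos θ, y = r sin θ, dA = r dr dθ); the integrand becomes 24r^2sin(θ)^2, so

    ∬_D (curl F)_z dA = ∫_0^{2π} ∫_0^{4} (24r^2sin(θ)^2) · r dr dθ.

Inner (r from 0 to 4): 1536sin(θ)^2.
Outer (θ from 0 to 2π): 1536π.

Therefore ∮_C F · dr = 1536π.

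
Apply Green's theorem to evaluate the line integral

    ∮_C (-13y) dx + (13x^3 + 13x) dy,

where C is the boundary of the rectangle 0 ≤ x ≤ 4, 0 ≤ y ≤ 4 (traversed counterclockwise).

Green's theorem converts the closed line integral into a double integral over the enclosed region D:

    ∮_C P dx + Q dy = ∬_D (∂Q/∂x - ∂P/∂y) dA.

Here P = -13y, Q = 13x^3 + 13x, so

    ∂Q/∂x = 39x^2 + 13,    ∂P/∂y = -13,
    ∂Q/∂x - ∂P/∂y = 39x^2 + 26.

D is the region 0 ≤ x ≤ 4, 0 ≤ y ≤ 4. Evaluating the double integral:

    ∬_D (39x^2 + 26) dA = ∫_0^{4} ∫_0^{4} (39x^2 + 26) dy dx.

Inner (y from 0 to 4): 156x^2 + 104.
Outer (x from 0 to 4): 3744.

Therefore ∮_C P dx + Q dy = 3744.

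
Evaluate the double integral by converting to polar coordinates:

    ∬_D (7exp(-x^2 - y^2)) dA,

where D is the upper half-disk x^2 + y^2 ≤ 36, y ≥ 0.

The region D is 0 ≤ r ≤ 6, 0 ≤ θ ≤ π in polar coordinates, where x = r cos(θ), y = r sin(θ), and dA = r dr dθ.

Under the substitution, the integrand becomes 7exp(-r^2), so

    ∬_D (7exp(-x^2 - y^2)) dA = ∫_{0}^{π} ∫_{0}^{6} (7exp(-r^2)) · r dr dθ.

Inner integral (in r): ∫_{0}^{6} (7exp(-r^2)) · r dr = 7/2 - 7exp(-36)/2.

Outer integral (in θ): ∫_{0}^{π} (7/2 - 7exp(-36)/2) dθ = -7π (1 - exp(36))exp(-36)/2.

Therefore ∬_D (7exp(-x^2 - y^2)) dA = -7π (1 - exp(36))exp(-36)/2.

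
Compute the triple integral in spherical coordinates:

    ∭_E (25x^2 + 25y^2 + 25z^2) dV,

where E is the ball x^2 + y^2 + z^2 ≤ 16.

In spherical coordinates, x = ρ sin(φ) cos(θ), y = ρ sin(φ) sin(θ), z = ρ cos(φ), and dV = ρ^2 sin(φ) dρ dφ dθ.

The integrand becomes 25ρ^2, so

    ∭_E (25x^2 + 25y^2 + 25z^2) dV = ∫_{0}^{2π} ∫_{0}^{π} ∫_{0}^{4} (25ρ^2) · ρ^2 sin(φ) dρ dφ dθ.

Inner (ρ): 5120sin(φ).
Middle (φ): 10240.
Outer (θ): 20480π.

Therefore the triple integral equals 20480π.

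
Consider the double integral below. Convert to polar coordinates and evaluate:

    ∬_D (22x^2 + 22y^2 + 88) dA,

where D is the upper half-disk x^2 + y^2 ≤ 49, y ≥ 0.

The region D is 0 ≤ r ≤ 7, 0 ≤ θ ≤ π in polar coordinates, where x = r cos(θ), y = r sin(θ), and dA = r dr dθ.

Under the substitution, the integrand becomes 22r^2 + 88, so

    ∬_D (22x^2 + 22y^2 + 88) dA = ∫_{0}^{π} ∫_{0}^{7} (22r^2 + 88) · r dr dθ.

Inner integral (in r): ∫_{0}^{7} (22r^2 + 88) · r dr = 30723/2.

Outer integral (in θ): ∫_{0}^{π} (30723/2) dθ = 30723π/2.

Therefore ∬_D (22x^2 + 22y^2 + 88) dA = 30723π/2.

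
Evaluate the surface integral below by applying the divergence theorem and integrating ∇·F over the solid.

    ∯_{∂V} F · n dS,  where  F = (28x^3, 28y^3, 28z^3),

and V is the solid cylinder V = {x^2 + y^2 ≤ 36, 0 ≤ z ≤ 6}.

By the divergence theorem,

    ∯_{∂V} F · n dS = ∭_V (∇ · F) dV.

Compute the divergence:
    ∇ · F = ∂F_x/∂x + ∂F_y/∂y + ∂F_z/∂z = 84x^2 + 84y^2 + 84z^2.

In cylindrical coordinates, x = r cos(θ), y = r sin(θ), z = z, dV = r dr dθ dz, with 0 ≤ r ≤ 6, 0 ≤ θ ≤ 2π, 0 ≤ z ≤ 6.

The integrand, after substitution and multiplying by the volume element, becomes (84r^2 + 84z^2) · r, so

    ∭_V (∇·F) dV = ∫_0^{2π} ∫_0^{6} ∫_0^{6} (84r^2 + 84z^2) · r dz dr dθ.

Inner (z from 0 to 6): 504r (r^2 + 12).
Middle (r from 0 to 6): 272160.
Outer (θ from 0 to 2π): 544320π.

Therefore ∯_{∂V} F · n dS = 544320π.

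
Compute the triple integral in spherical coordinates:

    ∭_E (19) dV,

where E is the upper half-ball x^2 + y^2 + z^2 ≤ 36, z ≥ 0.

In spherical coordinates, x = ρ sin(φ) cos(θ), y = ρ sin(φ) sin(θ), z = ρ cos(φ), and dV = ρ^2 sin(φ) dρ dφ dθ.

The integrand becomes 19, so

    ∭_E (19) dV = ∫_{0}^{2π} ∫_{0}^{π/2} ∫_{0}^{6} (19) · ρ^2 sin(φ) dρ dφ dθ.

Inner (ρ): 1368sin(φ).
Middle (φ): 1368.
Outer (θ): 2736π.

Therefore the triple integral equals 2736π.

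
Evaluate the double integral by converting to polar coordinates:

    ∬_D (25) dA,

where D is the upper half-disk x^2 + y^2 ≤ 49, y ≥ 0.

The region D is 0 ≤ r ≤ 7, 0 ≤ θ ≤ π in polar coordinates, where x = r cos(θ), y = r sin(θ), and dA = r dr dθ.

Under the substitution, the integrand becomes 25, so

    ∬_D (25) dA = ∫_{0}^{π} ∫_{0}^{7} (25) · r dr dθ.

Inner integral (in r): ∫_{0}^{7} (25) · r dr = 1225/2.

Outer integral (in θ): ∫_{0}^{π} (1225/2) dθ = 1225π/2.

Therefore ∬_D (25) dA = 1225π/2.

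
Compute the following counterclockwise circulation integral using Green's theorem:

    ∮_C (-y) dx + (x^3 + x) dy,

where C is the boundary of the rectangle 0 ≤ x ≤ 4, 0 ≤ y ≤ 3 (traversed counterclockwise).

Green's theorem converts the closed line integral into a double integral over the enclosed region D:

    ∮_C P dx + Q dy = ∬_D (∂Q/∂x - ∂P/∂y) dA.

Here P = -y, Q = x^3 + x, so

    ∂Q/∂x = 3x^2 + 1,    ∂P/∂y = -1,
    ∂Q/∂x - ∂P/∂y = 3x^2 + 2.

D is the region 0 ≤ x ≤ 4, 0 ≤ y ≤ 3. Evaluating the double integral:

    ∬_D (3x^2 + 2) dA = ∫_0^{4} ∫_0^{3} (3x^2 + 2) dy dx.

Inner (y from 0 to 3): 9x^2 + 6.
Outer (x from 0 to 4): 216.

Therefore ∮_C P dx + Q dy = 216.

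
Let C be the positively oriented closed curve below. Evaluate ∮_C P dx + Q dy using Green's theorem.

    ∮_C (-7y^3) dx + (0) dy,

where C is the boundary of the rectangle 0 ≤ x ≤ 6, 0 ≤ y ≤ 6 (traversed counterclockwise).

Green's theorem converts the closed line integral into a double integral over the enclosed region D:

    ∮_C P dx + Q dy = ∬_D (∂Q/∂x - ∂P/∂y) dA.

Here P = -7y^3, Q = 0, so

    ∂Q/∂x = 0,    ∂P/∂y = -21y^2,
    ∂Q/∂x - ∂P/∂y = 21y^2.

D is the region 0 ≤ x ≤ 6, 0 ≤ y ≤ 6. Evaluating the double integral:

    ∬_D (21y^2) dA = ∫_0^{6} ∫_0^{6} (21y^2) dy dx.

Inner (y from 0 to 6): 1512.
Outer (x from 0 to 6): 9072.

Therefore ∮_C P dx + Q dy = 9072.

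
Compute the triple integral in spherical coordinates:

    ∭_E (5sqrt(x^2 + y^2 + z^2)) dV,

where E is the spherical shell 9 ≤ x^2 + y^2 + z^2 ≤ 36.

In spherical coordinates, x = ρ sin(φ) cos(θ), y = ρ sin(φ) sin(θ), z = ρ cos(φ), and dV = ρ^2 sin(φ) dρ dφ dθ.

The integrand becomes 5ρ, so

    ∭_E (5sqrt(x^2 + y^2 + z^2)) dV = ∫_{0}^{2π} ∫_{0}^{π} ∫_{3}^{6} (5ρ) · ρ^2 sin(φ) dρ dφ dθ.

Inner (ρ): 6075sin(φ)/4.
Middle (φ): 6075/2.
Outer (θ): 6075π.

Therefore the triple integral equals 6075π.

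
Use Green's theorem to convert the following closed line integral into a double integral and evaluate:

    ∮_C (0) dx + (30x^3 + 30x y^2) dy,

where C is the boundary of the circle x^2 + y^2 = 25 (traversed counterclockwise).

Green's theorem converts the closed line integral into a double integral over the enclosed region D:

    ∮_C P dx + Q dy = ∬_D (∂Q/∂x - ∂P/∂y) dA.

Here P = 0, Q = 30x^3 + 30x y^2, so

    ∂Q/∂x = 90x^2 + 30y^2,    ∂P/∂y = 0,
    ∂Q/∂x - ∂P/∂y = 90x^2 + 30y^2.

D is the region x^2 + y^2 ≤ 25. Evaluating the double integral:

In polar coordinates (x = r cos θ, y = r sin θ, dA = r dr dθ) the integrand becomes 30r^2(cos(2θ) + 2), so

    ∬_D (90x^2 + 30y^2) dA = ∫_0^{2π} ∫_0^{5} (30r^2(cos(2θ) + 2)) · r dr dθ.

Inner (r from 0 to 5): 28125/2 - 9375sin(θ)^2.
Outer (θ from 0 to 2π): 18750π.

Therefore ∮_C P dx + Q dy = 18750π.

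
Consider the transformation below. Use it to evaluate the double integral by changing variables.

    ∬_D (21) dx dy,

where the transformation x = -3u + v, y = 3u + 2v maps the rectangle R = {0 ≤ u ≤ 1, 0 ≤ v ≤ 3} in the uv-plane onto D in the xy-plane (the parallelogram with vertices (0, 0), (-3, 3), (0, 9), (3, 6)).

Compute the Jacobian determinant of (x, y) with respect to (u, v):

    ∂(x,y)/∂(u,v) = | -3  1 | = (-3)(2) - (1)(3) = -9.
                   | 3  2 |

Its absolute value is |J| = 9 (the area scaling factor).

Substituting x = -3u + v, y = 3u + 2v into the integrand,

    21 → 21,

so the integral becomes

    ∬_R (21) · |J| du dv = ∫_0^1 ∫_0^3 (189) dv du.

Inner (v): 567.
Outer (u): 567.

Therefore ∬_D (21) dx dy = 567.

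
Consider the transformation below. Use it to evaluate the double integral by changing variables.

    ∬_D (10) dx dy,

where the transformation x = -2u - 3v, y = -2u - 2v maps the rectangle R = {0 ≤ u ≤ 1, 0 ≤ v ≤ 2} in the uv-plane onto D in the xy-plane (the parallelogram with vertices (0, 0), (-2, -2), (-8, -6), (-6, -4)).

Compute the Jacobian determinant of (x, y) with respect to (u, v):

    ∂(x,y)/∂(u,v) = | -2  -3 | = (-2)(-2) - (-3)(-2) = -2.
                   | -2  -2 |

Its absolute value is |J| = 2 (the area scaling factor).

Substituting x = -2u - 3v, y = -2u - 2v into the integrand,

    10 → 10,

so the integral becomes

    ∬_R (10) · |J| du dv = ∫_0^1 ∫_0^2 (20) dv du.

Inner (v): 40.
Outer (u): 40.

Therefore ∬_D (10) dx dy = 40.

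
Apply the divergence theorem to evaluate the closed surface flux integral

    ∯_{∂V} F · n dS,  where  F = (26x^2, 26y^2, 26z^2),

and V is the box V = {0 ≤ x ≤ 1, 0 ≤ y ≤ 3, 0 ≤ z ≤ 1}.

By the divergence theorem,

    ∯_{∂V} F · n dS = ∭_V (∇ · F) dV.

Compute the divergence:
    ∇ · F = ∂F_x/∂x + ∂F_y/∂y + ∂F_z/∂z = 52x + 52y + 52z.

V is a rectangular box, so dV = dx dy dz with 0 ≤ x ≤ 1, 0 ≤ y ≤ 3, 0 ≤ z ≤ 1.

Integrate (52x + 52y + 52z) over V as an iterated integral:

    ∭_V (∇·F) dV = ∫_0^{1} ∫_0^{3} ∫_0^{1} (52x + 52y + 52z) dz dy dx.

Inner (z from 0 to 1): 52x + 52y + 26.
Middle (y from 0 to 3): 156x + 312.
Outer (x from 0 to 1): 390.

Therefore ∯_{∂V} F · n dS = 390.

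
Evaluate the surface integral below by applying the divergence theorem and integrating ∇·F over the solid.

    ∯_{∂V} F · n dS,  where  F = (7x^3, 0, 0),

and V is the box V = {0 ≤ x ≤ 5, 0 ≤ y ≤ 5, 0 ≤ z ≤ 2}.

By the divergence theorem,

    ∯_{∂V} F · n dS = ∭_V (∇ · F) dV.

Compute the divergence:
    ∇ · F = ∂F_x/∂x + ∂F_y/∂y + ∂F_z/∂z = 21x^2 + 0 + 0 = 21x^2.

V is a rectangular box, so dV = dx dy dz with 0 ≤ x ≤ 5, 0 ≤ y ≤ 5, 0 ≤ z ≤ 2.

Integrate (21x^2) over V as an iterated integral:

    ∭_V (∇·F) dV = ∫_0^{5} ∫_0^{5} ∫_0^{2} (21x^2) dz dy dx.

Inner (z from 0 to 2): 42x^2.
Middle (y from 0 to 5): 210x^2.
Outer (x from 0 to 5): 8750.

Therefore ∯_{∂V} F · n dS = 8750.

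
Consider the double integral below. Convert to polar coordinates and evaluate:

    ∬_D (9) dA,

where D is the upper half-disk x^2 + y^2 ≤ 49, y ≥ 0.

The region D is 0 ≤ r ≤ 7, 0 ≤ θ ≤ π in polar coordinates, where x = r cos(θ), y = r sin(θ), and dA = r dr dθ.

Under the substitution, the integrand becomes 9, so

    ∬_D (9) dA = ∫_{0}^{π} ∫_{0}^{7} (9) · r dr dθ.

Inner integral (in r): ∫_{0}^{7} (9) · r dr = 441/2.

Outer integral (in θ): ∫_{0}^{π} (441/2) dθ = 441π/2.

Therefore ∬_D (9) dA = 441π/2.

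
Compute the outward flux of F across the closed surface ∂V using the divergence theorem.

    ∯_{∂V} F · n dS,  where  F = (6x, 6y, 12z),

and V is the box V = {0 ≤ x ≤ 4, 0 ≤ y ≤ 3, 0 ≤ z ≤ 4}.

By the divergence theorem,

    ∯_{∂V} F · n dS = ∭_V (∇ · F) dV.

Compute the divergence:
    ∇ · F = ∂F_x/∂x + ∂F_y/∂y + ∂F_z/∂z = 6 + 6 + 12 = 24.

V is a rectangular box, so dV = dx dy dz with 0 ≤ x ≤ 4, 0 ≤ y ≤ 3, 0 ≤ z ≤ 4.

Integrate (24) over V as an iterated integral:

    ∭_V (∇·F) dV = ∫_0^{4} ∫_0^{3} ∫_0^{4} (24) dz dy dx.

Inner (z from 0 to 4): 96.
Middle (y from 0 to 3): 288.
Outer (x from 0 to 4): 1152.

Therefore ∯_{∂V} F · n dS = 1152.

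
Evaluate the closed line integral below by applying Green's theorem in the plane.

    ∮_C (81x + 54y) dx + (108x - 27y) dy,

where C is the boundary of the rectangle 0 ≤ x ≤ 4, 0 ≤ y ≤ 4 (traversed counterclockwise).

Green's theorem converts the closed line integral into a double integral over the enclosed region D:

    ∮_C P dx + Q dy = ∬_D (∂Q/∂x - ∂P/∂y) dA.

Here P = 81x + 54y, Q = 108x - 27y, so

    ∂Q/∂x = 108,    ∂P/∂y = 54,
    ∂Q/∂x - ∂P/∂y = 54.

D is the region 0 ≤ x ≤ 4, 0 ≤ y ≤ 4. Evaluating the double integral:

    ∬_D (54) dA = ∫_0^{4} ∫_0^{4} (54) dy dx.

Inner (y from 0 to 4): 216.
Outer (x from 0 to 4): 864.

Therefore ∮_C P dx + Q dy = 864.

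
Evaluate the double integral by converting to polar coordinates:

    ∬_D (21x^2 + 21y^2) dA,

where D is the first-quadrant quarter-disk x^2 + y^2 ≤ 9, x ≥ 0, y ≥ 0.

The region D is 0 ≤ r ≤ 3, 0 ≤ θ ≤ π/2 in polar coordinates, where x = r cos(θ), y = r sin(θ), and dA = r dr dθ.

Under the substitution, the integrand becomes 21r^2, so

    ∬_D (21x^2 + 21y^2) dA = ∫_{0}^{π/2} ∫_{0}^{3} (21r^2) · r dr dθ.

Inner integral (in r): ∫_{0}^{3} (21r^2) · r dr = 1701/4.

Outer integral (in θ): ∫_{0}^{π/2} (1701/4) dθ = 1701π/8.

Therefore ∬_D (21x^2 + 21y^2) dA = 1701π/8.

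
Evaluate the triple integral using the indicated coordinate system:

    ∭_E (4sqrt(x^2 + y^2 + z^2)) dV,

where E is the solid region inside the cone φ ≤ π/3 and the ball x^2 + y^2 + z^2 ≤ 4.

In spherical coordinates, x = ρ sin(φ) cos(θ), y = ρ sin(φ) sin(θ), z = ρ cos(φ), and dV = ρ^2 sin(φ) dρ dφ dθ.

The integrand becomes 4ρ, so

    ∭_E (4sqrt(x^2 + y^2 + z^2)) dV = ∫_{0}^{2π} ∫_{0}^{π/3} ∫_{0}^{2} (4ρ) · ρ^2 sin(φ) dρ dφ dθ.

Inner (ρ): 16sin(φ).
Middle (φ): 8.
Outer (θ): 16π.

Therefore the triple integral equals 16π.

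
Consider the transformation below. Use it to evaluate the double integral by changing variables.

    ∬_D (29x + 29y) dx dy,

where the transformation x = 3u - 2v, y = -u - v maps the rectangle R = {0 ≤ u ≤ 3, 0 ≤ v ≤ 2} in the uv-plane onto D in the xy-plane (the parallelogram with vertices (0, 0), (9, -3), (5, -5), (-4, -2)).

Compute the Jacobian determinant of (x, y) with respect to (u, v):

    ∂(x,y)/∂(u,v) = | 3  -2 | = (3)(-1) - (-2)(-1) = -5.
                   | -1  -1 |

Its absolute value is |J| = 5 (the area scaling factor).

Substituting x = 3u - 2v, y = -u - v into the integrand,

    29x + 29y → 58u - 87v,

so the integral becomes

    ∬_R (58u - 87v) · |J| du dv = ∫_0^3 ∫_0^2 (290u - 435v) dv du.

Inner (v): 580u - 870.
Outer (u): 0.

Therefore ∬_D (29x + 29y) dx dy = 0.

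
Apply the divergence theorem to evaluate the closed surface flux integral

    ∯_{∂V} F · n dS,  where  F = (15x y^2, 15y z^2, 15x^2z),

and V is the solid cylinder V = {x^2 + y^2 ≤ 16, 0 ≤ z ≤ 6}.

By the divergence theorem,

    ∯_{∂V} F · n dS = ∭_V (∇ · F) dV.

Compute the divergence:
    ∇ · F = ∂F_x/∂x + ∂F_y/∂y + ∂F_z/∂z = 15y^2 + 15z^2 + 15x^2 = 15x^2 + 15y^2 + 15z^2.

In cylindrical coordinates, x = r cos(θ), y = r sin(θ), z = z, dV = r dr dθ dz, with 0 ≤ r ≤ 4, 0 ≤ θ ≤ 2π, 0 ≤ z ≤ 6.

The integrand, after substitution and multiplying by the volume element, becomes (15r^2 + 15z^2) · r, so

    ∭_V (∇·F) dV = ∫_0^{2π} ∫_0^{4} ∫_0^{6} (15r^2 + 15z^2) · r dz dr dθ.

Inner (z from 0 to 6): 90r (r^2 + 12).
Middle (r from 0 to 4): 14400.
Outer (θ from 0 to 2π): 28800π.

Therefore ∯_{∂V} F · n dS = 28800π.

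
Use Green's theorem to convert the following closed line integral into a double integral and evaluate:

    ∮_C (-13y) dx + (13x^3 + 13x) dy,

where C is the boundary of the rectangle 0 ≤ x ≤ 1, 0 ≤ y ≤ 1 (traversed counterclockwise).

Green's theorem converts the closed line integral into a double integral over the enclosed region D:

    ∮_C P dx + Q dy = ∬_D (∂Q/∂x - ∂P/∂y) dA.

Here P = -13y, Q = 13x^3 + 13x, so

    ∂Q/∂x = 39x^2 + 13,    ∂P/∂y = -13,
    ∂Q/∂x - ∂P/∂y = 39x^2 + 26.

D is the region 0 ≤ x ≤ 1, 0 ≤ y ≤ 1. Evaluating the double integral:

    ∬_D (39x^2 + 26) dA = ∫_0^{1} ∫_0^{1} (39x^2 + 26) dy dx.

Inner (y from 0 to 1): 39x^2 + 26.
Outer (x from 0 to 1): 39.

Therefore ∮_C P dx + Q dy = 39.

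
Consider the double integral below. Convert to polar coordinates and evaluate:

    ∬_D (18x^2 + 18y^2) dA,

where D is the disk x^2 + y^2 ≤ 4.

The region D is 0 ≤ r ≤ 2, 0 ≤ θ ≤ 2π in polar coordinates, where x = r cos(θ), y = r sin(θ), and dA = r dr dθ.

Under the substitution, the integrand becomes 18r^2, so

    ∬_D (18x^2 + 18y^2) dA = ∫_{0}^{2π} ∫_{0}^{2} (18r^2) · r dr dθ.

Inner integral (in r): ∫_{0}^{2} (18r^2) · r dr = 72.

Outer integral (in θ): ∫_{0}^{2π} (72) dθ = 144π.

Therefore ∬_D (18x^2 + 18y^2) dA = 144π.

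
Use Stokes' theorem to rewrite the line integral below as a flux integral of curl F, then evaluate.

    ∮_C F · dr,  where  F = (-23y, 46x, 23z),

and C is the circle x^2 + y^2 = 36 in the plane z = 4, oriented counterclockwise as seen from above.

Let S be the flat disk x^2 + y^2 ≤ 36 in the plane z = 4, with upward unit normal n̂ = ẑ. By Stokes' theorem,

    ∮_C F · dr = ∬_S (∇ × F) · n̂ dS = ∬_D (curl F)_z dA,

where D is the disk x^2 + y^2 ≤ 36.

Compute the curl of F = (-23y, 46x, 23z):
    (∇ × F)_x = ∂F_z/∂y - ∂F_y/∂z = 0,
    (∇ × F)_y = ∂F_x/∂z - ∂F_z/∂x = 0,
    (∇ × F)_z = ∂F_y/∂x - ∂F_x/∂y = 69.

On z = 4, (curl F)_z = 69.

Convert to polar (x = r cos θ, y = r sin θ, dA = r dr dθ); the integrand becomes 69, so

    ∬_D (curl F)_z dA = ∫_0^{2π} ∫_0^{6} (69) · r dr dθ.

Inner (r from 0 to 6): 1242.
Outer (θ from 0 to 2π): 2484π.

Therefore ∮_C F · dr = 2484π.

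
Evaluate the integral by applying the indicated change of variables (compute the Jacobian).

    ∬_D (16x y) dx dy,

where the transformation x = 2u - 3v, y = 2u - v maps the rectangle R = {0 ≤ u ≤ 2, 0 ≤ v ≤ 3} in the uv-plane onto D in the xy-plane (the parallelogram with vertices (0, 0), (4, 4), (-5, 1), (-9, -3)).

Compute the Jacobian determinant of (x, y) with respect to (u, v):

    ∂(x,y)/∂(u,v) = | 2  -3 | = (2)(-1) - (-3)(2) = 4.
                   | 2  -1 |

Its absolute value is |J| = 4 (the area scaling factor).

Substituting x = 2u - 3v, y = 2u - v into the integrand,

    16x y → 64u^2 - 128u v + 48v^2,

so the integral becomes

    ∬_R (64u^2 - 128u v + 48v^2) · |J| du dv = ∫_0^2 ∫_0^3 (256u^2 - 512u v + 192v^2) dv du.

Inner (v): 768u^2 - 2304u + 1728.
Outer (u): 896.

Therefore ∬_D (16x y) dx dy = 896.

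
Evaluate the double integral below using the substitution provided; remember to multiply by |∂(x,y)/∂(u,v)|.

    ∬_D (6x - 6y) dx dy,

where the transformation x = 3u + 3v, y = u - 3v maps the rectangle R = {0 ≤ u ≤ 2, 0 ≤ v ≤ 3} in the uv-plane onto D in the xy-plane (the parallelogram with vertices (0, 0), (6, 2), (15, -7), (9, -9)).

Compute the Jacobian determinant of (x, y) with respect to (u, v):

    ∂(x,y)/∂(u,v) = | 3  3 | = (3)(-3) - (3)(1) = -12.
                   | 1  -3 |

Its absolute value is |J| = 12 (the area scaling factor).

Substituting x = 3u + 3v, y = u - 3v into the integrand,

    6x - 6y → 12u + 36v,

so the integral becomes

    ∬_R (12u + 36v) · |J| du dv = ∫_0^2 ∫_0^3 (144u + 432v) dv du.

Inner (v): 432u + 1944.
Outer (u): 4752.

Therefore ∬_D (6x - 6y) dx dy = 4752.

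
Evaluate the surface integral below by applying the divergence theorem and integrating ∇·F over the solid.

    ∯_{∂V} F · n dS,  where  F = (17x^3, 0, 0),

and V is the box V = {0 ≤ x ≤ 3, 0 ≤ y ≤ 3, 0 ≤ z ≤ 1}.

By the divergence theorem,

    ∯_{∂V} F · n dS = ∭_V (∇ · F) dV.

Compute the divergence:
    ∇ · F = ∂F_x/∂x + ∂F_y/∂y + ∂F_z/∂z = 51x^2 + 0 + 0 = 51x^2.

V is a rectangular box, so dV = dx dy dz with 0 ≤ x ≤ 3, 0 ≤ y ≤ 3, 0 ≤ z ≤ 1.

Integrate (51x^2) over V as an iterated integral:

    ∭_V (∇·F) dV = ∫_0^{3} ∫_0^{3} ∫_0^{1} (51x^2) dz dy dx.

Inner (z from 0 to 1): 51x^2.
Middle (y from 0 to 3): 153x^2.
Outer (x from 0 to 3): 1377.

Therefore ∯_{∂V} F · n dS = 1377.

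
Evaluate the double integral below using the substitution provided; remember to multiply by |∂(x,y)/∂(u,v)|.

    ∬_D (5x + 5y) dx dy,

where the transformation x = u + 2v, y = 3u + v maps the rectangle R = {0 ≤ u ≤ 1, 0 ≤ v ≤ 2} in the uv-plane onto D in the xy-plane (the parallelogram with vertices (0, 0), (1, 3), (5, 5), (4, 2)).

Compute the Jacobian determinant of (x, y) with respect to (u, v):

    ∂(x,y)/∂(u,v) = | 1  2 | = (1)(1) - (2)(3) = -5.
                   | 3  1 |

Its absolute value is |J| = 5 (the area scaling factor).

Substituting x = u + 2v, y = 3u + v into the integrand,

    5x + 5y → 20u + 15v,

so the integral becomes

    ∬_R (20u + 15v) · |J| du dv = ∫_0^1 ∫_0^2 (100u + 75v) dv du.

Inner (v): 200u + 150.
Outer (u): 250.

Therefore ∬_D (5x + 5y) dx dy = 250.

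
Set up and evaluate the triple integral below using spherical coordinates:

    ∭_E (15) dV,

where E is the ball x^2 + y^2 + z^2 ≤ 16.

In spherical coordinates, x = ρ sin(φ) cos(θ), y = ρ sin(φ) sin(θ), z = ρ cos(φ), and dV = ρ^2 sin(φ) dρ dφ dθ.

The integrand becomes 15, so

    ∭_E (15) dV = ∫_{0}^{2π} ∫_{0}^{π} ∫_{0}^{4} (15) · ρ^2 sin(φ) dρ dφ dθ.

Inner (ρ): 320sin(φ).
Middle (φ): 640.
Outer (θ): 1280π.

Therefore the triple integral equals 1280π.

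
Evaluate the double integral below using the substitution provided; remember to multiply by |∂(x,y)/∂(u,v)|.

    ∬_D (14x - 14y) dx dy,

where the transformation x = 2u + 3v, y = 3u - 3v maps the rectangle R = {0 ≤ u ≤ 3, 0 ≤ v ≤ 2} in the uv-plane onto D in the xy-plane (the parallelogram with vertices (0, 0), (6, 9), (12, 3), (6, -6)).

Compute the Jacobian determinant of (x, y) with respect to (u, v):

    ∂(x,y)/∂(u,v) = | 2  3 | = (2)(-3) - (3)(3) = -15.
                   | 3  -3 |

Its absolute value is |J| = 15 (the area scaling factor).

Substituting x = 2u + 3v, y = 3u - 3v into the integrand,

    14x - 14y → -14u + 84v,

so the integral becomes

    ∬_R (-14u + 84v) · |J| du dv = ∫_0^3 ∫_0^2 (-210u + 1260v) dv du.

Inner (v): 2520 - 420u.
Outer (u): 5670.

Therefore ∬_D (14x - 14y) dx dy = 5670.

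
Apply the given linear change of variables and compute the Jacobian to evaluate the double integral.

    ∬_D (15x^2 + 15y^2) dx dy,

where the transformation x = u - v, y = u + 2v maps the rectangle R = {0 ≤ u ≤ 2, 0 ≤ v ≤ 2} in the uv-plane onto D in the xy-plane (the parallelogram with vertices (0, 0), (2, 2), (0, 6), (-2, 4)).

Compute the Jacobian determinant of (x, y) with respect to (u, v):

    ∂(x,y)/∂(u,v) = | 1  -1 | = (1)(2) - (-1)(1) = 3.
                   | 1  2 |

Its absolute value is |J| = 3 (the area scaling factor).

Substituting x = u - v, y = u + 2v into the integrand,

    15x^2 + 15y^2 → 30u^2 + 30u v + 75v^2,

so the integral becomes

    ∬_R (30u^2 + 30u v + 75v^2) · |J| du dv = ∫_0^2 ∫_0^2 (90u^2 + 90u v + 225v^2) dv du.

Inner (v): 180u^2 + 180u + 600.
Outer (u): 2040.

Therefore ∬_D (15x^2 + 15y^2) dx dy = 2040.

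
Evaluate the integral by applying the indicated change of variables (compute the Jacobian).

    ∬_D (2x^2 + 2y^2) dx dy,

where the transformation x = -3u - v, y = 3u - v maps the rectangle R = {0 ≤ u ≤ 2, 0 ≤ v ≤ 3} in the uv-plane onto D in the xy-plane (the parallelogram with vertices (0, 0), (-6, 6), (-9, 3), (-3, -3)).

Compute the Jacobian determinant of (x, y) with respect to (u, v):

    ∂(x,y)/∂(u,v) = | -3  -1 | = (-3)(-1) - (-1)(3) = 6.
                   | 3  -1 |

Its absolute value is |J| = 6 (the area scaling factor).

Substituting x = -3u - v, y = 3u - v into the integrand,

    2x^2 + 2y^2 → 36u^2 + 4v^2,

so the integral becomes

    ∬_R (36u^2 + 4v^2) · |J| du dv = ∫_0^2 ∫_0^3 (216u^2 + 24v^2) dv du.

Inner (v): 648u^2 + 216.
Outer (u): 2160.

Therefore ∬_D (2x^2 + 2y^2) dx dy = 2160.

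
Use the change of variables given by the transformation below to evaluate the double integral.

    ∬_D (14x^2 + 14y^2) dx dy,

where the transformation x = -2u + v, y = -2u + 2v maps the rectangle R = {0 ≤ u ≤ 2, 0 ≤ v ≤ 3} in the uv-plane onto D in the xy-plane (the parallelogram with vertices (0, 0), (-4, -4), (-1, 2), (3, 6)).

Compute the Jacobian determinant of (x, y) with respect to (u, v):

    ∂(x,y)/∂(u,v) = | -2  1 | = (-2)(2) - (1)(-2) = -2.
                   | -2  2 |

Its absolute value is |J| = 2 (the area scaling factor).

Substituting x = -2u + v, y = -2u + 2v into the integrand,

    14x^2 + 14y^2 → 112u^2 - 168u v + 70v^2,

so the integral becomes

    ∬_R (112u^2 - 168u v + 70v^2) · |J| du dv = ∫_0^2 ∫_0^3 (224u^2 - 336u v + 140v^2) dv du.

Inner (v): 672u^2 - 1512u + 1260.
Outer (u): 1288.

Therefore ∬_D (14x^2 + 14y^2) dx dy = 1288.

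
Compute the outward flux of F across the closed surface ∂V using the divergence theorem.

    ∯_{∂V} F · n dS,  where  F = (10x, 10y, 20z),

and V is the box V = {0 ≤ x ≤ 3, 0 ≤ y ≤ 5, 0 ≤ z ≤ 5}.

By the divergence theorem,

    ∯_{∂V} F · n dS = ∭_V (∇ · F) dV.

Compute the divergence:
    ∇ · F = ∂F_x/∂x + ∂F_y/∂y + ∂F_z/∂z = 10 + 10 + 20 = 40.

V is a rectangular box, so dV = dx dy dz with 0 ≤ x ≤ 3, 0 ≤ y ≤ 5, 0 ≤ z ≤ 5.

Integrate (40) over V as an iterated integral:

    ∭_V (∇·F) dV = ∫_0^{3} ∫_0^{5} ∫_0^{5} (40) dz dy dx.

Inner (z from 0 to 5): 200.
Middle (y from 0 to 5): 1000.
Outer (x from 0 to 3): 3000.

Therefore ∯_{∂V} F · n dS = 3000.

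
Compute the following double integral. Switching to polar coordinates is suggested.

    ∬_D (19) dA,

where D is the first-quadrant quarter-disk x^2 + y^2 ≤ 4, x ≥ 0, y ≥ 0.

The region D is 0 ≤ r ≤ 2, 0 ≤ θ ≤ π/2 in polar coordinates, where x = r cos(θ), y = r sin(θ), and dA = r dr dθ.

Under the substitution, the integrand becomes 19, so

    ∬_D (19) dA = ∫_{0}^{π/2} ∫_{0}^{2} (19) · r dr dθ.

Inner integral (in r): ∫_{0}^{2} (19) · r dr = 38.

Outer integral (in θ): ∫_{0}^{π/2} (38) dθ = 19π.

Therefore ∬_D (19) dA = 19π.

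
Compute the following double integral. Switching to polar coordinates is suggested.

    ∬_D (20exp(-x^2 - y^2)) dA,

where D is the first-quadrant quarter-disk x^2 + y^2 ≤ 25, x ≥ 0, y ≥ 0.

The region D is 0 ≤ r ≤ 5, 0 ≤ θ ≤ π/2 in polar coordinates, where x = r cos(θ), y = r sin(θ), and dA = r dr dθ.

Under the substitution, the integrand becomes 20exp(-r^2), so

    ∬_D (20exp(-x^2 - y^2)) dA = ∫_{0}^{π/2} ∫_{0}^{5} (20exp(-r^2)) · r dr dθ.

Inner integral (in r): ∫_{0}^{5} (20exp(-r^2)) · r dr = 10 - 10exp(-25).

Outer integral (in θ): ∫_{0}^{π/2} (10 - 10exp(-25)) dθ = -5π exp(-25) + 5π.

Therefore ∬_D (20exp(-x^2 - y^2)) dA = -5π exp(-25) + 5π.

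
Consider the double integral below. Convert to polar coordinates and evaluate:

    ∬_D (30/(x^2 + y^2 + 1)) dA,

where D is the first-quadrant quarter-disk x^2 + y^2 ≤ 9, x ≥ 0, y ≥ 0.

The region D is 0 ≤ r ≤ 3, 0 ≤ θ ≤ π/2 in polar coordinates, where x = r cos(θ), y = r sin(θ), and dA = r dr dθ.

Under the substitution, the integrand becomes 30/(r^2 + 1), so

    ∬_D (30/(x^2 + y^2 + 1)) dA = ∫_{0}^{π/2} ∫_{0}^{3} (30/(r^2 + 1)) · r dr dθ.

Inner integral (in r): ∫_{0}^{3} (30/(r^2 + 1)) · r dr = log(1000000000000000).

Outer integral (in θ): ∫_{0}^{π/2} (log(1000000000000000)) dθ = log(1000000000000000^(π/2)).

Therefore ∬_D (30/(x^2 + y^2 + 1)) dA = log(1000000000000000^(π/2)).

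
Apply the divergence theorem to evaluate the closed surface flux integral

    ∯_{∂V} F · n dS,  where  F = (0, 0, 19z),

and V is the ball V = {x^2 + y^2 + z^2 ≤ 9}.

By the divergence theorem,

    ∯_{∂V} F · n dS = ∭_V (∇ · F) dV.

Compute the divergence:
    ∇ · F = ∂F_x/∂x + ∂F_y/∂y + ∂F_z/∂z = 0 + 0 + 19 = 19.

In spherical coordinates, x = ρ sin(φ) cos(θ), y = ρ sin(φ) sin(θ), z = ρ cos(φ), dV = ρ^2 sin(φ) dρ dφ dθ, with 0 ≤ ρ ≤ 3, 0 ≤ φ ≤ π, 0 ≤ θ ≤ 2π.

The integrand, after substitution and multiplying by the volume element, becomes (19) · ρ^2 sin(φ), so

    ∭_V (∇·F) dV = ∫_0^{2π} ∫_0^{π} ∫_0^{3} (19) · ρ^2 sin(φ) dρ dφ dθ.

Inner (ρ from 0 to 3): 171sin(φ).
Middle (φ from 0 to π): 342.
Outer (θ from 0 to 2π): 684π.

Therefore ∯_{∂V} F · n dS = 684π.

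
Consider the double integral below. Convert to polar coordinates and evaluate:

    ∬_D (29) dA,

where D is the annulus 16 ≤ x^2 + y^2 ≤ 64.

The region D is 4 ≤ r ≤ 8, 0 ≤ θ ≤ 2π in polar coordinates, where x = r cos(θ), y = r sin(θ), and dA = r dr dθ.

Under the substitution, the integrand becomes 29, so

    ∬_D (29) dA = ∫_{0}^{2π} ∫_{4}^{8} (29) · r dr dθ.

Inner integral (in r): ∫_{4}^{8} (29) · r dr = 696.

Outer integral (in θ): ∫_{0}^{2π} (696) dθ = 1392π.

Therefore ∬_D (29) dA = 1392π.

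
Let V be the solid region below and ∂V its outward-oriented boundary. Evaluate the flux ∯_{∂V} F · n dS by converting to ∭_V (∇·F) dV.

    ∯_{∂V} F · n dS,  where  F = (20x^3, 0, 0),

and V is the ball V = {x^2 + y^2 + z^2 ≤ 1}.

By the divergence theorem,

    ∯_{∂V} F · n dS = ∭_V (∇ · F) dV.

Compute the divergence:
    ∇ · F = ∂F_x/∂x + ∂F_y/∂y + ∂F_z/∂z = 60x^2 + 0 + 0 = 60x^2.

In spherical coordinates, x = ρ sin(φ) cos(θ), y = ρ sin(φ) sin(θ), z = ρ cos(φ), dV = ρ^2 sin(φ) dρ dφ dθ, with 0 ≤ ρ ≤ 1, 0 ≤ φ ≤ π, 0 ≤ θ ≤ 2π.

The integrand, after substitution and multiplying by the volume element, becomes (60ρ^2sin(φ)^2cos(θ)^2) · ρ^2 sin(φ), so

    ∭_V (∇·F) dV = ∫_0^{2π} ∫_0^{π} ∫_0^{1} (60ρ^2sin(φ)^2cos(θ)^2) · ρ^2 sin(φ) dρ dφ dθ.

Inner (ρ from 0 to 1): 12sin(φ)^3cos(θ)^2.
Middle (φ from 0 to π): 16cos(θ)^2.
Outer (θ from 0 to 2π): 16π.

Therefore ∯_{∂V} F · n dS = 16π.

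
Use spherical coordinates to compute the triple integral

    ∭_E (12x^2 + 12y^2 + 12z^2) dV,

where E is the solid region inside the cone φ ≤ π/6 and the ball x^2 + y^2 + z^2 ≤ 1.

In spherical coordinates, x = ρ sin(φ) cos(θ), y = ρ sin(φ) sin(θ), z = ρ cos(φ), and dV = ρ^2 sin(φ) dρ dφ dθ.

The integrand becomes 12ρ^2, so

    ∭_E (12x^2 + 12y^2 + 12z^2) dV = ∫_{0}^{2π} ∫_{0}^{π/6} ∫_{0}^{1} (12ρ^2) · ρ^2 sin(φ) dρ dφ dθ.

Inner (ρ): 12sin(φ)/5.
Middle (φ): 12/5 - 6sqrt(3)/5.
Outer (θ): 12π (2 - sqrt(3))/5.

Therefore the triple integral equals 12π (2 - sqrt(3))/5.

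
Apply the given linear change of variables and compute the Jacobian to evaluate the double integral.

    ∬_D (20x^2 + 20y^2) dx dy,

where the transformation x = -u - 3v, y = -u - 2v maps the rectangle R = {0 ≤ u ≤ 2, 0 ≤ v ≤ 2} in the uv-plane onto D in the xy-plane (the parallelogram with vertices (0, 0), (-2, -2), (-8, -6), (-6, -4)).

Compute the Jacobian determinant of (x, y) with respect to (u, v):

    ∂(x,y)/∂(u,v) = | -1  -3 | = (-1)(-2) - (-3)(-1) = -1.
                   | -1  -2 |

Its absolute value is |J| = 1 (the area scaling factor).

Substituting x = -u - 3v, y = -u - 2v into the integrand,

    20x^2 + 20y^2 → 40u^2 + 200u v + 260v^2,

so the integral becomes

    ∬_R (40u^2 + 200u v + 260v^2) · |J| du dv = ∫_0^2 ∫_0^2 (40u^2 + 200u v + 260v^2) dv du.

Inner (v): 80u^2 + 400u + 2080/3.
Outer (u): 2400.

Therefore ∬_D (20x^2 + 20y^2) dx dy = 2400.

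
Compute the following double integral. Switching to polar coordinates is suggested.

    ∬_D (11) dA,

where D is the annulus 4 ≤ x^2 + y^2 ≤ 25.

The region D is 2 ≤ r ≤ 5, 0 ≤ θ ≤ 2π in polar coordinates, where x = r cos(θ), y = r sin(θ), and dA = r dr dθ.

Under the substitution, the integrand becomes 11, so

    ∬_D (11) dA = ∫_{0}^{2π} ∫_{2}^{5} (11) · r dr dθ.

Inner integral (in r): ∫_{2}^{5} (11) · r dr = 231/2.

Outer integral (in θ): ∫_{0}^{2π} (231/2) dθ = 231π.

Therefore ∬_D (11) dA = 231π.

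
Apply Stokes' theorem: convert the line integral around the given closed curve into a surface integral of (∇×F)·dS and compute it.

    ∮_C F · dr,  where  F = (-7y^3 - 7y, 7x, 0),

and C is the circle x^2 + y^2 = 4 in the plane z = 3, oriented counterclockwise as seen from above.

Let S be the flat disk x^2 + y^2 ≤ 4 in the plane z = 3, with upward unit normal n̂ = ẑ. By Stokes' theorem,

    ∮_C F · dr = ∬_S (∇ × F) · n̂ dS = ∬_D (curl F)_z dA,

where D is the disk x^2 + y^2 ≤ 4.

Compute the curl of F = (-7y^3 - 7y, 7x, 0):
    (∇ × F)_x = ∂F_z/∂y - ∂F_y/∂z = 0,
    (∇ × F)_y = ∂F_x/∂z - ∂F_z/∂x = 0,
    (∇ × F)_z = ∂F_y/∂x - ∂F_x/∂y = 21y^2 + 14.

On z = 3, (curl F)_z = 21y^2 + 14.

Convert to polar (x = r cos θ, y = r sin θ, dA = r dr dθ); the integrand becomes 21r^2sin(θ)^2 + 14, so

    ∬_D (curl F)_z dA = ∫_0^{2π} ∫_0^{2} (21r^2sin(θ)^2 + 14) · r dr dθ.

Inner (r from 0 to 2): 84sin(θ)^2 + 28.
Outer (θ from 0 to 2π): 140π.

Therefore ∮_C F · dr = 140π.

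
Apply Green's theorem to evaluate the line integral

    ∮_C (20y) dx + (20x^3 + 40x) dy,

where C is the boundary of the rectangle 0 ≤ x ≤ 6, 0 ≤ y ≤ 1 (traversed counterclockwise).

Green's theorem converts the closed line integral into a double integral over the enclosed region D:

    ∮_C P dx + Q dy = ∬_D (∂Q/∂x - ∂P/∂y) dA.

Here P = 20y, Q = 20x^3 + 40x, so

    ∂Q/∂x = 60x^2 + 40,    ∂P/∂y = 20,
    ∂Q/∂x - ∂P/∂y = 60x^2 + 20.

D is the region 0 ≤ x ≤ 6, 0 ≤ y ≤ 1. Evaluating the double integral:

    ∬_D (60x^2 + 20) dA = ∫_0^{6} ∫_0^{1} (60x^2 + 20) dy dx.

Inner (y from 0 to 1): 60x^2 + 20.
Outer (x from 0 to 6): 4440.

Therefore ∮_C P dx + Q dy = 4440.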